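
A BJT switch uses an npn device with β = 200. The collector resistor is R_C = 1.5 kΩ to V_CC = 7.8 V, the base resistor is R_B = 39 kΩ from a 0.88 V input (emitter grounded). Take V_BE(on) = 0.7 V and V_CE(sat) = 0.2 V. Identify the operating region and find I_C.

Assume active. Base-emitter loop: I_B = (V_BB − V_BE)/R_B = (0.88 − 0.7)/39 = 0.00462 mA.
I_C = β·I_B = 200×0.00462 = 0.923 mA.
V_CE = V_CC − I_C·R_C = 7.8 − 0.923×1.5 = 6.42 V > V_CE(sat), so the active-region assumption holds.

active; I_C ≈ 0.92 mA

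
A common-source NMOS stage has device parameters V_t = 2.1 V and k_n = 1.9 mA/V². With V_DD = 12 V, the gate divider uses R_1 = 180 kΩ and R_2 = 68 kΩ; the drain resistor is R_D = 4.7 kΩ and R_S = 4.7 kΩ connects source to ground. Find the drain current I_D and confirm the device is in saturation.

I_D ≈ 0.16 mA

V_G = V_DD·R_2/(R_1+R_2) = 12×68/248 = 3.29 V.
Assume saturation: I_D = (k_n/2)(V_GS − V_t)² with V_GS = V_G − I_D·R_S = 3.29 − 4.7·I_D.
Substituting gives 21·I_D² − 11.6·I_D + 1.35 = 0, with roots I_D = 0.165 or 0.389 mA.
The root I_D = 0.389 mA gives V_GS = 1.46 V ≤ V_t, so take I_D = 0.165 mA.
Then V_GS = 2.52 V and V_DS = V_DD − I_D(R_D+R_S) = 12 − 0.165×9.4 = 10.5 V.
Saturation requires V_DS ≥ V_GS − V_t = 0.416 V; 10.5 ≥ 0.416 ✓.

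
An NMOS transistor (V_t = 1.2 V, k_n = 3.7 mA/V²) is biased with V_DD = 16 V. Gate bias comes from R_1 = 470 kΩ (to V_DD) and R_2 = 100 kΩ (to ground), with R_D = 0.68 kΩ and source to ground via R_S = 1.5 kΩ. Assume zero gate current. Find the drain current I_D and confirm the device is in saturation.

I_D ≈ 0.67 mA

V_G = V_DD·R_2/(R_1+R_2) = 16×100/570 = 2.81 V.
Assume saturation: I_D = (k_n/2)(V_GS − V_t)² with V_GS = V_G − I_D·R_S = 2.81 − 1.5·I_D.
Substituting gives 4.16·I_D² − 9.92·I_D + 4.78 = 0, with roots I_D = 0.67 or 1.71 mA.
The root I_D = 1.71 mA gives V_GS = 0.238 V ≤ V_t, so take I_D = 0.67 mA.
Then V_GS = 1.8 V and V_DS = V_DD − I_D(R_D+R_S) = 16 − 0.67×2.18 = 14.5 V.
Saturation requires V_DS ≥ V_GS − V_t = 0.602 V; 14.5 ≥ 0.602 ✓.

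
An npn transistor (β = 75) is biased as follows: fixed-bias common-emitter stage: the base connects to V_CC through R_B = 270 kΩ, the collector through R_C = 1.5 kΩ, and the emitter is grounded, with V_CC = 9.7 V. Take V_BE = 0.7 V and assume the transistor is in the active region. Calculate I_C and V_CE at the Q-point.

Base loop: V_CC = I_B·R_B + V_BE, so I_B = (9.7 − 0.7)/270 kΩ = 0.0333 mA.
In the active region I_C = β·I_B = 75 × 0.0333 = 2.5 mA.
Collector loop: V_CE = V_CC − I_C·R_C = 9.7 − 2.5×1.5 = 5.95 V.
Since V_CE = 5.95 V > V_CE(sat) ≈ 0.2 V, the transistor is in the active region as assumed.

I_C ≈ 2.5 mA, V_CE ≈ 5.9 V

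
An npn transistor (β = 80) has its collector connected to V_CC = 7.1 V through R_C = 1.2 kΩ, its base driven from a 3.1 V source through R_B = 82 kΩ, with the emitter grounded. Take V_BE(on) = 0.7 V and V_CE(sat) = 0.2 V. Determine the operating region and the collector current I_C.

Assume active. Base-emitter loop: I_B = (V_BB − V_BE)/R_B = (3.1 − 0.7)/82 = 0.0293 mA.
I_C = β·I_B = 80×0.0293 = 2.34 mA.
V_CE = V_CC − I_C·R_C = 7.1 − 2.34×1.2 = 4.29 V > V_CE(sat), so the active-region assumption holds.

active; I_C ≈ 2.3 mA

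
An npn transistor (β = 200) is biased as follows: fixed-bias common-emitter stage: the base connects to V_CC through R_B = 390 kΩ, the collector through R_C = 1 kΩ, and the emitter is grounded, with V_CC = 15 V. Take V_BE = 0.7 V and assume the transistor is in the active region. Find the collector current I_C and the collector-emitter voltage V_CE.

Base loop: V_CC = I_B·R_B + V_BE, so I_B = (15 − 0.7)/390 kΩ = 0.0367 mA.
In the active region I_C = β·I_B = 200 × 0.0367 = 7.33 mA.
Collector loop: V_CE = V_CC − I_C·R_C = 15 − 7.33×1 = 7.67 V.
Since V_CE = 7.67 V > V_CE(sat) ≈ 0.2 V, the transistor is in the active region as assumed.

I_C ≈ 7.3 mA, V_CE ≈ 7.7 V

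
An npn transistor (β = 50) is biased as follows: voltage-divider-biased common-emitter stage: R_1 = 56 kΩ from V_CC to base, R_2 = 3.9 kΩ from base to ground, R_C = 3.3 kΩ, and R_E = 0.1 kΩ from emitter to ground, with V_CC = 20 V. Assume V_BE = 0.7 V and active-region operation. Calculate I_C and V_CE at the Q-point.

Thevenize the base divider: V_Th = V_CC·R_2/(R_1+R_2) = 20×3.9/59.9 = 1.3 V, R_Th = R_1‖R_2 = 3.65 kΩ.
Base-emitter loop: V_Th = I_B·R_Th + V_BE + (β+1)I_B·R_E, so I_B = (1.3 − 0.7) / (3.65 + 51×0.1) = 0.0689 mA.
I_C = β·I_B = 50×0.0689 = 3.44 mA, and I_E = (β+1)I_B = 3.51 mA.
V_CE = V_CC − I_C·R_C − I_E·R_E = 20 − 3.44×3.3 − 3.51×0.1 = 8.29 V.
V_CE = 8.29 V > 0.2 V confirms active-region operation.

I_C ≈ 3.4 mA, V_CE ≈ 8.3 V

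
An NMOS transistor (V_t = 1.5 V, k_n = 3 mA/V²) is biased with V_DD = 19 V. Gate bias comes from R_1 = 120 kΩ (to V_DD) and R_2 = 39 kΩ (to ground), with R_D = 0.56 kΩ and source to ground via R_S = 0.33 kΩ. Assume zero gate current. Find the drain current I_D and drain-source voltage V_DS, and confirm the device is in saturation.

V_G = V_DD·R_2/(R_1+R_2) = 19×39/159 = 4.66 V.
Assume saturation: I_D = (k_n/2)(V_GS − V_t)² with V_GS = V_G − I_D·R_S = 4.66 − 0.33·I_D.
Substituting gives 0.163·I_D² − 4.13·I_D + 15 = 0, with roots I_D = 4.39 or 20.9 mA.
The root I_D = 20.9 mA gives V_GS = -2.23 V ≤ V_t, so take I_D = 4.39 mA.
Then V_GS = 3.21 V and V_DS = V_DD − I_D(R_D+R_S) = 19 − 4.39×0.89 = 15.1 V.
Saturation requires V_DS ≥ V_GS − V_t = 1.71 V; 15.1 ≥ 1.71 ✓.

I_D ≈ 4.4 mA, V_DS ≈ 15 V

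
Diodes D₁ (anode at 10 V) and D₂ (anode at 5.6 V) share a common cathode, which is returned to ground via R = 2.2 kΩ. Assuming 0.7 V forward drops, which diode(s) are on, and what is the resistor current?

Only D₁ conducts; I_R ≈ 4.2 mA

Assume both conduct. Then node N would need to be at both 10−0.7 = 9.3 V and 5.6−0.7 = 4.9 V, which is impossible.
Assume only D₁ conducts: V_N = 10 − 0.7 = 9.3 V, so I_R = 9.3/2.2 = 4.23 mA.
Check D₂: its anode-to-cathode voltage is 5.6 − 9.3 = -3.7 V < 0.7 V, so it is off. The assumption is consistent.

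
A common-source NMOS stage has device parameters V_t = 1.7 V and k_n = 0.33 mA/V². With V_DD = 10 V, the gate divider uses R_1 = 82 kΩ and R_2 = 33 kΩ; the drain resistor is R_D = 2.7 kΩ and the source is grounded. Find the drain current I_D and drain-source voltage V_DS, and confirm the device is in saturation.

V_G = V_DD·R_2/(R_1+R_2) = 10×33/115 = 2.87 V. With the source grounded, V_GS = V_G = 2.87 V.
Assume saturation: I_D = (k_n/2)(V_GS − V_t)² = (0.33/2)×(2.87 − 1.7)² = 0.165×1.17² = 0.226 mA.
V_DS = V_DD − I_D·R_D = 10 − 0.226×2.7 = 9.39 V.
Saturation requires V_DS ≥ V_GS − V_t = 1.17 V; 9.39 ≥ 1.17 ✓.

I_D ≈ 0.23 mA, V_DS ≈ 9.4 V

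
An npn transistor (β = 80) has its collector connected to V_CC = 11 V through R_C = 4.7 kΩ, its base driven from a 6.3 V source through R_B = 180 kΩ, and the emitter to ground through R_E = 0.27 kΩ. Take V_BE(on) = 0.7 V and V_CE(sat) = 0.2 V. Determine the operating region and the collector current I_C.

saturation; I_C ≈ 2.2 mA

Assume active: I_B = (6.3 − 0.7)/(180 + 81×0.27) = 0.0277 mA, I_C = β·I_B = 2.22 mA.
Then V_CE = 11 − 2.22×4.7 − 2.25×0.27 = -0.0372 V < 0.2 V — the active assumption fails.
Re-solve with V_CE = 0.2 V. KCL at the emitter: V_E/R_E = (V_BB−0.7−V_E)/R_B + (V_CC−0.2−V_E)/R_C, giving V_E = 0.594 V.
I_C = (V_CC − 0.2 − V_E)/R_C = (10.8 − 0.594)/4.7 = 2.17 mA.
Check: I_B = (5.6 − 0.594)/180 = 0.0278 mA, and β·I_B = 2.22 mA > I_C, confirming saturation.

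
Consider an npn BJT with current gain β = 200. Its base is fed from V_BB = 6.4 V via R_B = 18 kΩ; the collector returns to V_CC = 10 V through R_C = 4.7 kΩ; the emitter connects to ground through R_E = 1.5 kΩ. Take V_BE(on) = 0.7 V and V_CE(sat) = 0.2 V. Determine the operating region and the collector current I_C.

saturation; I_C ≈ 1.5 mA

Assume active: I_B = (6.4 − 0.7)/(18 + 201×1.5) = 0.0178 mA, I_C = β·I_B = 3.57 mA.
Then V_CE = 10 − 3.57×4.7 − 3.59×1.5 = -12.1 V < 0.2 V — the active assumption fails.
Re-solve with V_CE = 0.2 V. KCL at the emitter: V_E/R_E = (V_BB−0.7−V_E)/R_B + (V_CC−0.2−V_E)/R_C, giving V_E = 2.57 V.
I_C = (V_CC − 0.2 − V_E)/R_C = (9.8 − 2.57)/4.7 = 1.54 mA.
Check: I_B = (5.7 − 2.57)/18 = 0.174 mA, and β·I_B = 34.8 mA > I_C, confirming saturation.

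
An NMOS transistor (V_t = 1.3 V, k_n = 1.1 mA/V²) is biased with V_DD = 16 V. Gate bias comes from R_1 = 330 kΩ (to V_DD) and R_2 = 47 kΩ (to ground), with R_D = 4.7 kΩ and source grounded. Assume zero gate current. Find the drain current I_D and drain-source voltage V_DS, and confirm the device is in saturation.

V_G = V_DD·R_2/(R_1+R_2) = 16×47/377 = 1.99 V. With the source grounded, V_GS = V_G = 1.99 V.
Assume saturation: I_D = (k_n/2)(V_GS − V_t)² = (1.1/2)×(1.99 − 1.3)² = 0.55×0.695² = 0.265 mA.
V_DS = V_DD − I_D·R_D = 16 − 0.265×4.7 = 14.8 V.
Saturation requires V_DS ≥ V_GS − V_t = 0.695 V; 14.8 ≥ 0.695 ✓.

I_D ≈ 0.27 mA, V_DS ≈ 15 V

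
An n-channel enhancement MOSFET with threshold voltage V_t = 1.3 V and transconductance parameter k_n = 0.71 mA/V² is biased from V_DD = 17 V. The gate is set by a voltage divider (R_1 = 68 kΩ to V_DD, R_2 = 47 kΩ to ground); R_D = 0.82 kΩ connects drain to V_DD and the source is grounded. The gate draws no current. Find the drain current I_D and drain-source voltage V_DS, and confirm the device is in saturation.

V_G = V_DD·R_2/(R_1+R_2) = 17×47/115 = 6.95 V. With the source grounded, V_GS = V_G = 6.95 V.
Assume saturation: I_D = (k_n/2)(V_GS − V_t)² = (0.71/2)×(6.95 − 1.3)² = 0.355×5.65² = 11.3 mA.
V_DS = V_DD − I_D·R_D = 17 − 11.3×0.82 = 7.71 V.
Saturation requires V_DS ≥ V_GS − V_t = 5.65 V; 7.71 ≥ 5.65 ✓.

I_D ≈ 11 mA, V_DS ≈ 7.7 V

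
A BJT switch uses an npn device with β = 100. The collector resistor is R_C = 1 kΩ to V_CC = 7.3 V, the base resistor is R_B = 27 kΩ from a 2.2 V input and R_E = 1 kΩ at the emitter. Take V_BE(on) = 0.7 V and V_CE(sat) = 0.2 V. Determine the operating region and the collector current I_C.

Assume active. Base-emitter loop: I_B = (V_BB − V_BE)/(R_B + (β+1)R_E) = (2.2 − 0.7)/(27 + 101×1) = 0.0117 mA.
I_C = β·I_B = 100×0.0117 = 1.17 mA.
V_CE = V_CC − I_C·R_C − I_E·R_E = 7.3 − 1.17×1 − 1.18×1 = 4.94 V > V_CE(sat), so the active-region assumption holds.

active; I_C ≈ 1.2 mA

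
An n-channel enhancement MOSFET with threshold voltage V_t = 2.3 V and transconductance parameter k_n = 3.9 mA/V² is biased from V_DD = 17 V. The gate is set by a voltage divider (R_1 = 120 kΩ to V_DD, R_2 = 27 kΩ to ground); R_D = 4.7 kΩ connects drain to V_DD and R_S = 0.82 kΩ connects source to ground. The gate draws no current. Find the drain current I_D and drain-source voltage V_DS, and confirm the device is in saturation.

V_G = V_DD·R_2/(R_1+R_2) = 17×27/147 = 3.12 V.
Assume saturation: I_D = (k_n/2)(V_GS − V_t)² with V_GS = V_G − I_D·R_S = 3.12 − 0.82·I_D.
Substituting gives 1.31·I_D² − 3.63·I_D + 1.32 = 0, with roots I_D = 0.43 or 2.34 mA.
The root I_D = 2.34 mA gives V_GS = 1.2 V ≤ V_t, so take I_D = 0.43 mA.
Then V_GS = 2.77 V and V_DS = V_DD − I_D(R_D+R_S) = 17 − 0.43×5.52 = 14.6 V.
Saturation requires V_DS ≥ V_GS − V_t = 0.47 V; 14.6 ≥ 0.47 ✓.

I_D ≈ 0.43 mA, V_DS ≈ 15 V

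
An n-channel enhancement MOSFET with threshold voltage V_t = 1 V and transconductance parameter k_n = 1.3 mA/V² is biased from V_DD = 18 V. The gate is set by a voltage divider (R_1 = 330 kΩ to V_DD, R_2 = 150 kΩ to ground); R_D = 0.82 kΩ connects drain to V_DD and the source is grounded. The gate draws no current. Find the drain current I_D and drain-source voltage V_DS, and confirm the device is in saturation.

V_G = V_DD·R_2/(R_1+R_2) = 18×150/480 = 5.62 V. With the source grounded, V_GS = V_G = 5.62 V.
Assume saturation: I_D = (k_n/2)(V_GS − V_t)² = (1.3/2)×(5.62 − 1)² = 0.65×4.62² = 13.9 mA.
V_DS = V_DD − I_D·R_D = 18 − 13.9×0.82 = 6.6 V.
Saturation requires V_DS ≥ V_GS − V_t = 4.62 V; 6.6 ≥ 4.62 ✓.

I_D ≈ 14 mA, V_DS ≈ 6.6 V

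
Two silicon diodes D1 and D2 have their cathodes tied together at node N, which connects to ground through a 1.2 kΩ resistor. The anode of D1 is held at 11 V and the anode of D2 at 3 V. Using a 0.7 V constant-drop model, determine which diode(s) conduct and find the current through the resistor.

Only D1 conducts; I_R ≈ 8.6 mA

Assume both conduct. Then node N would need to be at both 11−0.7 = 10.3 V and 3−0.7 = 2.3 V, which is impossible.
Assume only D1 conducts: V_N = 11 − 0.7 = 10.3 V, so I_R = 10.3/1.2 = 8.58 mA.
Check D2: its anode-to-cathode voltage is 3 − 10.3 = -7.3 V < 0.7 V, so it is off. The assumption is consistent.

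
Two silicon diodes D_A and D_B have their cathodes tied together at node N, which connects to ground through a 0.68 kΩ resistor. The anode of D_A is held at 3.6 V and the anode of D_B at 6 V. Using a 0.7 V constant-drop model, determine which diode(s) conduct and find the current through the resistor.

Assume both conduct. Then node N would need to be at both 3.6−0.7 = 2.9 V and 6−0.7 = 5.3 V, which is impossible.
Assume only D_B conducts: V_N = 6 − 0.7 = 5.3 V, so I_R = 5.3/0.68 = 7.79 mA.
Check D_A: its anode-to-cathode voltage is 3.6 − 5.3 = -1.7 V < 0.7 V, so it is off. The assumption is consistent.

Only D_B conducts; I_R ≈ 7.8 mA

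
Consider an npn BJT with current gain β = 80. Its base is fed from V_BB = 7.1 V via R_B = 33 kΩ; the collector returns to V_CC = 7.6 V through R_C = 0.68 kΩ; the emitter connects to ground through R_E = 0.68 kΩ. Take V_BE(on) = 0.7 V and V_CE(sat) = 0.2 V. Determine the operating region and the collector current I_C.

saturation; I_C ≈ 5.4 mA

Assume active: I_B = (7.1 − 0.7)/(33 + 81×0.68) = 0.0727 mA, I_C = β·I_B = 5.81 mA.
Then V_CE = 7.6 − 5.81×0.68 − 5.89×0.68 = -0.355 V < 0.2 V — the active assumption fails.
Re-solve with V_CE = 0.2 V. KCL at the emitter: V_E/R_E = (V_BB−0.7−V_E)/R_B + (V_CC−0.2−V_E)/R_C, giving V_E = 3.73 V.
I_C = (V_CC − 0.2 − V_E)/R_C = (7.4 − 3.73)/0.68 = 5.4 mA.
Check: I_B = (6.4 − 3.73)/33 = 0.081 mA, and β·I_B = 6.48 mA > I_C, confirming saturation.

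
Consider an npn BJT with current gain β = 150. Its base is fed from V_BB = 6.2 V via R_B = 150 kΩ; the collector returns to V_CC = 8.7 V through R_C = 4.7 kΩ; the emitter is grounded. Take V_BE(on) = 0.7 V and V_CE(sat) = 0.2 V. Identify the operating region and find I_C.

Assume active: I_B = (6.2 − 0.7)/150 = 0.0367 mA, giving I_C = β·I_B = 5.5 mA.
But then V_CE = 8.7 − 5.5×4.7 = -17.2 V < V_CE(sat) = 0.2 V — impossible in the active region.
So the transistor is saturated. With V_CE = 0.2 V, I_C = (V_CC − 0.2)/R_C = 8.5/4.7 = 1.81 mA.
Check: β·I_B = 5.5 mA > I_C = 1.81 mA, confirming saturation.

saturation; I_C ≈ 1.8 mA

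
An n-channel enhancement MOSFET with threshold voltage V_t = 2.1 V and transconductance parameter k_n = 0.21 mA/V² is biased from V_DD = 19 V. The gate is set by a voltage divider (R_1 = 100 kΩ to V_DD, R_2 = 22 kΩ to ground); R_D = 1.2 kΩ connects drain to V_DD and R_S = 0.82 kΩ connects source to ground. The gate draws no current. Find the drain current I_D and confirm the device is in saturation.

V_G = V_DD·R_2/(R_1+R_2) = 19×22/122 = 3.43 V.
Assume saturation: I_D = (k_n/2)(V_GS − V_t)² with V_GS = V_G − I_D·R_S = 3.43 − 0.82·I_D.
Substituting gives 0.0706·I_D² − 1.23·I_D + 0.185 = 0, with roots I_D = 0.152 or 17.2 mA.
The root I_D = 17.2 mA gives V_GS = -10.7 V ≤ V_t, so take I_D = 0.152 mA.
Then V_GS = 3.3 V and V_DS = V_DD − I_D(R_D+R_S) = 19 − 0.152×2.02 = 18.7 V.
Saturation requires V_DS ≥ V_GS − V_t = 1.2 V; 18.7 ≥ 1.2 ✓.

I_D ≈ 0.15 mA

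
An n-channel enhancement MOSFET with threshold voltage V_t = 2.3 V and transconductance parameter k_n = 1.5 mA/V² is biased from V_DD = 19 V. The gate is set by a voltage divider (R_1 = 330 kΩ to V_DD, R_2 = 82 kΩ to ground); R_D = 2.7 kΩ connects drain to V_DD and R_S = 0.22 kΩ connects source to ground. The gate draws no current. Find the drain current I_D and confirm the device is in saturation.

V_G = V_DD·R_2/(R_1+R_2) = 19×82/412 = 3.78 V.
Assume saturation: I_D = (k_n/2)(V_GS − V_t)² with V_GS = V_G − I_D·R_S = 3.78 − 0.22·I_D.
Substituting gives 0.0363·I_D² − 1.49·I_D + 1.65 = 0, with roots I_D = 1.14 or 39.9 mA.
The root I_D = 39.9 mA gives V_GS = -4.99 V ≤ V_t, so take I_D = 1.14 mA.
Then V_GS = 3.53 V and V_DS = V_DD − I_D(R_D+R_S) = 19 − 1.14×2.92 = 15.7 V.
Saturation requires V_DS ≥ V_GS − V_t = 1.23 V; 15.7 ≥ 1.23 ✓.

I_D ≈ 1.1 mA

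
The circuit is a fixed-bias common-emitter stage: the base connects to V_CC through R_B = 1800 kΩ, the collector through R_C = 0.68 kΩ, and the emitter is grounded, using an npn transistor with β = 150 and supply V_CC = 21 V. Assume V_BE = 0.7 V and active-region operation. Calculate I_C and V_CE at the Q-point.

Base loop: V_CC = I_B·R_B + V_BE, so I_B = (21 − 0.7)/1800 kΩ = 0.0113 mA.
In the active region I_C = β·I_B = 150 × 0.0113 = 1.69 mA.
Collector loop: V_CE = V_CC − I_C·R_C = 21 − 1.69×0.68 = 19.8 V.
Since V_CE = 19.8 V > V_CE(sat) ≈ 0.2 V, the transistor is in the active region as assumed.

I_C ≈ 1.7 mA, V_CE ≈ 20 V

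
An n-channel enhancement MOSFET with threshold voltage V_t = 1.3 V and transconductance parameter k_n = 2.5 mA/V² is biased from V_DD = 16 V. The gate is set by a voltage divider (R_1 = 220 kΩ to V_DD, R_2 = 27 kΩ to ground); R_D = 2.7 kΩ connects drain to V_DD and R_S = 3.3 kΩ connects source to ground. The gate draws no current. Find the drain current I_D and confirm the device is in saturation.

I_D ≈ 0.066 mA

V_G = V_DD·R_2/(R_1+R_2) = 16×27/247 = 1.75 V.
Assume saturation: I_D = (k_n/2)(V_GS − V_t)² with V_GS = V_G − I_D·R_S = 1.75 − 3.3·I_D.
Substituting gives 13.6·I_D² − 4.7·I_D + 0.252 = 0, with roots I_D = 0.0663 or 0.279 mA.
The root I_D = 0.279 mA gives V_GS = 0.827 V ≤ V_t, so take I_D = 0.0663 mA.
Then V_GS = 1.53 V and V_DS = V_DD − I_D(R_D+R_S) = 16 − 0.0663×6 = 15.6 V.
Saturation requires V_DS ≥ V_GS − V_t = 0.23 V; 15.6 ≥ 0.23 ✓.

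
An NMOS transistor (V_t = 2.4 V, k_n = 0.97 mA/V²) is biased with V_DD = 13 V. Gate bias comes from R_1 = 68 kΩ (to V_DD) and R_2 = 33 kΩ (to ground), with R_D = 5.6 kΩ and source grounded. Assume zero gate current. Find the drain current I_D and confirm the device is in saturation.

V_G = V_DD·R_2/(R_1+R_2) = 13×33/101 = 4.25 V. With the source grounded, V_GS = V_G = 4.25 V.
Assume saturation: I_D = (k_n/2)(V_GS − V_t)² = (0.97/2)×(4.25 − 2.4)² = 0.485×1.85² = 1.66 mA.
V_DS = V_DD − I_D·R_D = 13 − 1.66×5.6 = 3.73 V.
Saturation requires V_DS ≥ V_GS − V_t = 1.85 V; 3.73 ≥ 1.85 ✓.

I_D ≈ 1.7 mA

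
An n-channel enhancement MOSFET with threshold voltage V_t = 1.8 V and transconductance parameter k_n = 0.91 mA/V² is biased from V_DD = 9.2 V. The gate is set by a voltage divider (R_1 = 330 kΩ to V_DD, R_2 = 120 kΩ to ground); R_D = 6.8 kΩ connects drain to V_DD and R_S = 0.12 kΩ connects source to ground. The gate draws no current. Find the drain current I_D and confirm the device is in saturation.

V_G = V_DD·R_2/(R_1+R_2) = 9.2×120/450 = 2.45 V.
Assume saturation: I_D = (k_n/2)(V_GS − V_t)² with V_GS = V_G − I_D·R_S = 2.45 − 0.12·I_D.
Substituting gives 0.00655·I_D² − 1.07·I_D + 0.194 = 0, with roots I_D = 0.181 or 163 mA.
The root I_D = 163 mA gives V_GS = -17.1 V ≤ V_t, so take I_D = 0.181 mA.
Then V_GS = 2.43 V and V_DS = V_DD − I_D(R_D+R_S) = 9.2 − 0.181×6.92 = 7.94 V.
Saturation requires V_DS ≥ V_GS − V_t = 0.632 V; 7.94 ≥ 0.632 ✓.

I_D ≈ 0.18 mA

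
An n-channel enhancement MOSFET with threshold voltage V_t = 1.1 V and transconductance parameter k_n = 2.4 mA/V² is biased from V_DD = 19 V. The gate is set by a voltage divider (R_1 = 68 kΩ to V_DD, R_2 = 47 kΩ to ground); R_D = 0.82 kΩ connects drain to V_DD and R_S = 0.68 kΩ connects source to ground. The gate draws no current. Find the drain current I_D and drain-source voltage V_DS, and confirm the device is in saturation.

V_G = V_DD·R_2/(R_1+R_2) = 19×47/115 = 7.77 V.
Assume saturation: I_D = (k_n/2)(V_GS − V_t)² with V_GS = V_G − I_D·R_S = 7.77 − 0.68·I_D.
Substituting gives 0.555·I_D² − 11.9·I_D + 53.3 = 0, with roots I_D = 6.4 or 15 mA.
The root I_D = 15 mA gives V_GS = -2.44 V ≤ V_t, so take I_D = 6.4 mA.
Then V_GS = 3.41 V and V_DS = V_DD − I_D(R_D+R_S) = 19 − 6.4×1.5 = 9.39 V.
Saturation requires V_DS ≥ V_GS − V_t = 2.31 V; 9.39 ≥ 2.31 ✓.

I_D ≈ 6.4 mA, V_DS ≈ 9.4 V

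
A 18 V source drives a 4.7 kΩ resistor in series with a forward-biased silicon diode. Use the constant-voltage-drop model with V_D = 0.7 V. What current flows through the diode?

KVL around the loop: 18 = V_D + I·R = 0.7 + I × 4.7 kΩ.
So I = (18 − 0.7) / 4.7 kΩ = 17.3 / 4.7 = 3.68 mA.

I ≈ 3.7 mA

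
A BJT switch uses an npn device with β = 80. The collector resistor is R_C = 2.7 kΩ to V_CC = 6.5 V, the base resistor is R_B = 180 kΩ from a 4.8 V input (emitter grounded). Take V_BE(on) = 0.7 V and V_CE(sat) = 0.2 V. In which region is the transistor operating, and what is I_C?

active; I_C ≈ 1.8 mA

Assume active. Base-emitter loop: I_B = (V_BB − V_BE)/R_B = (4.8 − 0.7)/180 = 0.0228 mA.
I_C = β·I_B = 80×0.0228 = 1.82 mA.
V_CE = V_CC − I_C·R_C = 6.5 − 1.82×2.7 = 1.58 V > V_CE(sat), so the active-region assumption holds.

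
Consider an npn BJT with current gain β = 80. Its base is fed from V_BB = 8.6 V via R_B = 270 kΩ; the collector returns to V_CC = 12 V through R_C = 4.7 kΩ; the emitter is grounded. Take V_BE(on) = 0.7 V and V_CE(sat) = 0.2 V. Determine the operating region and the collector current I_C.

active; I_C ≈ 2.3 mA

Assume active. Base-emitter loop: I_B = (V_BB − V_BE)/R_B = (8.6 − 0.7)/270 = 0.0293 mA.
I_C = β·I_B = 80×0.0293 = 2.34 mA.
V_CE = V_CC − I_C·R_C = 12 − 2.34×4.7 = 0.999 V > V_CE(sat), so the active-region assumption holds.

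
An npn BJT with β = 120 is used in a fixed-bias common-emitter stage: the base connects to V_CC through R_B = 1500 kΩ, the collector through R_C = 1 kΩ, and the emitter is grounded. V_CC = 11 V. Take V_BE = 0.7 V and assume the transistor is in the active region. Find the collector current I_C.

Base loop: V_CC = I_B·R_B + V_BE, so I_B = (11 − 0.7)/1500 kΩ = 0.00687 mA.
In the active region I_C = β·I_B = 120 × 0.00687 = 0.824 mA.
Collector loop: V_CE = V_CC − I_C·R_C = 11 − 0.824×1 = 10.2 V.
Since V_CE = 10.2 V > V_CE(sat) ≈ 0.2 V, the transistor is in the active region as assumed.

I_C ≈ 0.82 mA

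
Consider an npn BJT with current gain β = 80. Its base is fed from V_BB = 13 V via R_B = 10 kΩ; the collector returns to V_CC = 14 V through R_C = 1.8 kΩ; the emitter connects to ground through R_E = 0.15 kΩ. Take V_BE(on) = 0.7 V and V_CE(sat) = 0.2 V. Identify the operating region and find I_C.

Assume active: I_B = (13 − 0.7)/(10 + 81×0.15) = 0.555 mA, I_C = β·I_B = 44.4 mA.
Then V_CE = 14 − 44.4×1.8 − 45×0.15 = -72.7 V < 0.2 V — the active assumption fails.
Re-solve with V_CE = 0.2 V. KCL at the emitter: V_E/R_E = (V_BB−0.7−V_E)/R_B + (V_CC−0.2−V_E)/R_C, giving V_E = 1.22 V.
I_C = (V_CC − 0.2 − V_E)/R_C = (13.8 − 1.22)/1.8 = 6.99 mA.
Check: I_B = (12.3 − 1.22)/10 = 1.11 mA, and β·I_B = 88.7 mA > I_C, confirming saturation.

saturation; I_C ≈ 7 mA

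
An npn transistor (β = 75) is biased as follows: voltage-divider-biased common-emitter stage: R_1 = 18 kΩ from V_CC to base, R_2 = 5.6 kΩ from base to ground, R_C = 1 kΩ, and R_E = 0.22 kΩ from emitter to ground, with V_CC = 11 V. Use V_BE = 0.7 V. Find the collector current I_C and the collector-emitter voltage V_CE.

I_C ≈ 6.8 mA, V_CE ≈ 2.7 V

Thevenize the base divider: V_Th = V_CC·R_2/(R_1+R_2) = 11×5.6/23.6 = 2.61 V, R_Th = R_1‖R_2 = 4.27 kΩ.
Base-emitter loop: V_Th = I_B·R_Th + V_BE + (β+1)I_B·R_E, so I_B = (2.61 − 0.7) / (4.27 + 76×0.22) = 0.091 mA.
I_C = β·I_B = 75×0.091 = 6.82 mA, and I_E = (β+1)I_B = 6.92 mA.
V_CE = V_CC − I_C·R_C − I_E·R_E = 11 − 6.82×1 − 6.92×0.22 = 2.65 V.
V_CE = 2.65 V > 0.2 V confirms active-region operation.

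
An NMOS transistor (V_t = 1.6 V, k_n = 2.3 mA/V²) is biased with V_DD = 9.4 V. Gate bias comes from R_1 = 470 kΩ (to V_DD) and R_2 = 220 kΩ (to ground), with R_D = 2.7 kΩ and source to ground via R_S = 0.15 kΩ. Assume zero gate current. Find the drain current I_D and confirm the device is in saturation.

V_G = V_DD·R_2/(R_1+R_2) = 9.4×220/690 = 3 V.
Assume saturation: I_D = (k_n/2)(V_GS − V_t)² with V_GS = V_G − I_D·R_S = 3 − 0.15·I_D.
Substituting gives 0.0259·I_D² − 1.48·I_D + 2.24 = 0, with roots I_D = 1.56 or 55.7 mA.
The root I_D = 55.7 mA gives V_GS = -5.36 V ≤ V_t, so take I_D = 1.56 mA.
Then V_GS = 2.76 V and V_DS = V_DD − I_D(R_D+R_S) = 9.4 − 1.56×2.85 = 4.96 V.
Saturation requires V_DS ≥ V_GS − V_t = 1.16 V; 4.96 ≥ 1.16 ✓.

I_D ≈ 1.6 mA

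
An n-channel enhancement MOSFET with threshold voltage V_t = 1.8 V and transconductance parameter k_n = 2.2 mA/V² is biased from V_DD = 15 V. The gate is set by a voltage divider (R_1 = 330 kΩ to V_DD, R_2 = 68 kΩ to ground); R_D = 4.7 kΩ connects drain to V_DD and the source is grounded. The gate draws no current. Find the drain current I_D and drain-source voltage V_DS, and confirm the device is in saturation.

V_G = V_DD·R_2/(R_1+R_2) = 15×68/398 = 2.56 V. With the source grounded, V_GS = V_G = 2.56 V.
Assume saturation: I_D = (k_n/2)(V_GS − V_t)² = (2.2/2)×(2.56 − 1.8)² = 1.1×0.763² = 0.64 mA.
V_DS = V_DD − I_D·R_D = 15 − 0.64×4.7 = 12 V.
Saturation requires V_DS ≥ V_GS − V_t = 0.763 V; 12 ≥ 0.763 ✓.

I_D ≈ 0.64 mA, V_DS ≈ 12 V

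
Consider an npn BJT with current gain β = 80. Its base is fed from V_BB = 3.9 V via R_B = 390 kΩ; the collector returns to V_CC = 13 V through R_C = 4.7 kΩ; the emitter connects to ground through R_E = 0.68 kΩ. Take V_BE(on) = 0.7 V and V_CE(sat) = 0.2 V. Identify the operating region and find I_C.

active; I_C ≈ 0.58 mA

Assume active. Base-emitter loop: I_B = (V_BB − V_BE)/(R_B + (β+1)R_E) = (3.9 − 0.7)/(390 + 81×0.68) = 0.00719 mA.
I_C = β·I_B = 80×0.00719 = 0.575 mA.
V_CE = V_CC − I_C·R_C − I_E·R_E = 13 − 0.575×4.7 − 0.582×0.68 = 9.9 V > V_CE(sat), so the active-region assumption holds.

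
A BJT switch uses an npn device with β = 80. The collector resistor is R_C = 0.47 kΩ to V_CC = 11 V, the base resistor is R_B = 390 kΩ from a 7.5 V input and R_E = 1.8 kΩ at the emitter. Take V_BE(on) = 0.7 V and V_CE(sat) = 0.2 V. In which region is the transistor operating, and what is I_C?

active; I_C ≈ 1 mA

Assume active. Base-emitter loop: I_B = (V_BB − V_BE)/(R_B + (β+1)R_E) = (7.5 − 0.7)/(390 + 81×1.8) = 0.0127 mA.
I_C = β·I_B = 80×0.0127 = 1.02 mA.
V_CE = V_CC − I_C·R_C − I_E·R_E = 11 − 1.02×0.47 − 1.03×1.8 = 8.67 V > V_CE(sat), so the active-region assumption holds.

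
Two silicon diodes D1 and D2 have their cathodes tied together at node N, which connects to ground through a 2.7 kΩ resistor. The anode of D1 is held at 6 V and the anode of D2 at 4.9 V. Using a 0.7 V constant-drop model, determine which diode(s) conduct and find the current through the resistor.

Assume both conduct. Then node N would need to be at both 6−0.7 = 5.3 V and 4.9−0.7 = 4.2 V, which is impossible.
Assume only D1 conducts: V_N = 6 − 0.7 = 5.3 V, so I_R = 5.3/2.7 = 1.96 mA.
Check D2: its anode-to-cathode voltage is 4.9 − 5.3 = -0.4 V < 0.7 V, so it is off. The assumption is consistent.

Only D1 conducts; I_R ≈ 2 mA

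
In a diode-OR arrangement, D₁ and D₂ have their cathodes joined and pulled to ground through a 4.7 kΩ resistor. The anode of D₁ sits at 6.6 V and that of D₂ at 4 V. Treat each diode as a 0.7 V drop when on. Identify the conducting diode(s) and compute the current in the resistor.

Assume both conduct. Then node N would need to be at both 6.6−0.7 = 5.9 V and 4−0.7 = 3.3 V, which is impossible.
Assume only D₁ conducts: V_N = 6.6 − 0.7 = 5.9 V, so I_R = 5.9/4.7 = 1.26 mA.
Check D₂: its anode-to-cathode voltage is 4 − 5.9 = -1.9 V < 0.7 V, so it is off. The assumption is consistent.

Only D₁ conducts; I_R ≈ 1.3 mA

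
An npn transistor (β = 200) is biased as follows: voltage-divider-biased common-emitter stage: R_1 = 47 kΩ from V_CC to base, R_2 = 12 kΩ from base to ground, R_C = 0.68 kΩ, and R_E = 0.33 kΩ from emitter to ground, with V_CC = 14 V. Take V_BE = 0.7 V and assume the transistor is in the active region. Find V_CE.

Thevenize the base divider: V_Th = V_CC·R_2/(R_1+R_2) = 14×12/59 = 2.85 V, R_Th = R_1‖R_2 = 9.56 kΩ.
Base-emitter loop: V_Th = I_B·R_Th + V_BE + (β+1)I_B·R_E, so I_B = (2.85 − 0.7) / (9.56 + 201×0.33) = 0.0283 mA.
I_C = β·I_B = 200×0.0283 = 5.66 mA, and I_E = (β+1)I_B = 5.69 mA.
V_CE = V_CC − I_C·R_C − I_E·R_E = 14 − 5.66×0.68 − 5.69×0.33 = 8.27 V.
V_CE = 8.27 V > 0.2 V confirms active-region operation.

V_CE ≈ 8.3 V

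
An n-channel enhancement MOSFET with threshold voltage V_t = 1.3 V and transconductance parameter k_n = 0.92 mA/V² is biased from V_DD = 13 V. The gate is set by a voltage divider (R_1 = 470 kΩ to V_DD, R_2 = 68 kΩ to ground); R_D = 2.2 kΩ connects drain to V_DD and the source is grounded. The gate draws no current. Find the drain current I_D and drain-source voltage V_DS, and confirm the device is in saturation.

I_D ≈ 0.054 mA, V_DS ≈ 13 V

V_G = V_DD·R_2/(R_1+R_2) = 13×68/538 = 1.64 V. With the source grounded, V_GS = V_G = 1.64 V.
Assume saturation: I_D = (k_n/2)(V_GS − V_t)² = (0.92/2)×(1.64 − 1.3)² = 0.46×0.343² = 0.0542 mA.
V_DS = V_DD − I_D·R_D = 13 − 0.0542×2.2 = 12.9 V.
Saturation requires V_DS ≥ V_GS − V_t = 0.343 V; 12.9 ≥ 0.343 ✓.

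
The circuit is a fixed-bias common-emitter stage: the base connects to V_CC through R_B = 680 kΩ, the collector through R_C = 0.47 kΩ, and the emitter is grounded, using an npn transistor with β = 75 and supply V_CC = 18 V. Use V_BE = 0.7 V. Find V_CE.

Base loop: V_CC = I_B·R_B + V_BE, so I_B = (18 − 0.7)/680 kΩ = 0.0254 mA.
In the active region I_C = β·I_B = 75 × 0.0254 = 1.91 mA.
Collector loop: V_CE = V_CC − I_C·R_C = 18 − 1.91×0.47 = 17.1 V.
Since V_CE = 17.1 V > V_CE(sat) ≈ 0.2 V, the transistor is in the active region as assumed.

V_CE ≈ 17 V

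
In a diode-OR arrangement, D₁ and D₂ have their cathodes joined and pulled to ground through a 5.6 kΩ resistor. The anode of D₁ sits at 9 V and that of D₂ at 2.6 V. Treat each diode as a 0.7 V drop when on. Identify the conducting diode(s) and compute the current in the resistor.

Assume both conduct. Then node N would need to be at both 9−0.7 = 8.3 V and 2.6−0.7 = 1.9 V, which is impossible.
Assume only D₁ conducts: V_N = 9 − 0.7 = 8.3 V, so I_R = 8.3/5.6 = 1.48 mA.
Check D₂: its anode-to-cathode voltage is 2.6 − 8.3 = -5.7 V < 0.7 V, so it is off. The assumption is consistent.

Only D₁ conducts; I_R ≈ 1.5 mA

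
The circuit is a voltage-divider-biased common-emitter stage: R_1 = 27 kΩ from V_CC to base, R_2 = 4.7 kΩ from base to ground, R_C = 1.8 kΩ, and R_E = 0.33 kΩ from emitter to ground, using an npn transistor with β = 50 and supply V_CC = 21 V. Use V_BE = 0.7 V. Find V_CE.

V_CE ≈ 8.6 V

Thevenize the base divider: V_Th = V_CC·R_2/(R_1+R_2) = 21×4.7/31.7 = 3.11 V, R_Th = R_1‖R_2 = 4 kΩ.
Base-emitter loop: V_Th = I_B·R_Th + V_BE + (β+1)I_B·R_E, so I_B = (3.11 − 0.7) / (4 + 51×0.33) = 0.116 mA.
I_C = β·I_B = 50×0.116 = 5.79 mA, and I_E = (β+1)I_B = 5.91 mA.
V_CE = V_CC − I_C·R_C − I_E·R_E = 21 − 5.79×1.8 − 5.91×0.33 = 8.62 V.
V_CE = 8.62 V > 0.2 V confirms active-region operation.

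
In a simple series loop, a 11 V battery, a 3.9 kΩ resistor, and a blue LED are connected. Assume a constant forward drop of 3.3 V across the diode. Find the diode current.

I ≈ 2 mA

KVL around the loop: 11 = V_D + I·R = 3.3 + I × 3.9 kΩ.
So I = (11 − 3.3) / 3.9 kΩ = 7.7 / 3.9 = 1.97 mA.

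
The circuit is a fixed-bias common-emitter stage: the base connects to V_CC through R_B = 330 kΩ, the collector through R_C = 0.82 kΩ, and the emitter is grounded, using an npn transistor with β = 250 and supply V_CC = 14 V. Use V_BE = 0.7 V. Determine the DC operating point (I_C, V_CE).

I_C ≈ 10 mA, V_CE ≈ 5.7 V

Base loop: V_CC = I_B·R_B + V_BE, so I_B = (14 − 0.7)/330 kΩ = 0.0403 mA.
In the active region I_C = β·I_B = 250 × 0.0403 = 10.1 mA.
Collector loop: V_CE = V_CC − I_C·R_C = 14 − 10.1×0.82 = 5.74 V.
Since V_CE = 5.74 V > V_CE(sat) ≈ 0.2 V, the transistor is in the active region as assumed.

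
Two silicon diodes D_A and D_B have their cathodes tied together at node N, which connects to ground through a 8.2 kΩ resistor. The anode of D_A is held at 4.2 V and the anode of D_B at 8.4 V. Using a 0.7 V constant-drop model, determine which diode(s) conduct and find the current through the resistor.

Assume both conduct. Then node N would need to be at both 4.2−0.7 = 3.5 V and 8.4−0.7 = 7.7 V, which is impossible.
Assume only D_B conducts: V_N = 8.4 − 0.7 = 7.7 V, so I_R = 7.7/8.2 = 0.939 mA.
Check D_A: its anode-to-cathode voltage is 4.2 − 7.7 = -3.5 V < 0.7 V, so it is off. The assumption is consistent.

Only D_B conducts; I_R ≈ 0.94 mA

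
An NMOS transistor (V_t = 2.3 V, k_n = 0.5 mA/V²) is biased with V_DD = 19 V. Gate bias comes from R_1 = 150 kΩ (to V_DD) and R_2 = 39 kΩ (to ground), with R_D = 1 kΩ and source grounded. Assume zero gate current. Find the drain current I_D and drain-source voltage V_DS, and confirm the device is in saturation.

V_G = V_DD·R_2/(R_1+R_2) = 19×39/189 = 3.92 V. With the source grounded, V_GS = V_G = 3.92 V.
Assume saturation: I_D = (k_n/2)(V_GS − V_t)² = (0.5/2)×(3.92 − 2.3)² = 0.25×1.62² = 0.657 mA.
V_DS = V_DD − I_D·R_D = 19 − 0.657×1 = 18.3 V.
Saturation requires V_DS ≥ V_GS − V_t = 1.62 V; 18.3 ≥ 1.62 ✓.

I_D ≈ 0.66 mA, V_DS ≈ 18 V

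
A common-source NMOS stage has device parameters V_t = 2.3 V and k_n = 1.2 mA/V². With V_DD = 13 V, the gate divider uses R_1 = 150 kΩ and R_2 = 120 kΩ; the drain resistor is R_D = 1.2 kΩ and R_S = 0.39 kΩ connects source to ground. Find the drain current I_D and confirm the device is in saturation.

I_D ≈ 3.1 mA

V_G = V_DD·R_2/(R_1+R_2) = 13×120/270 = 5.78 V.
Assume saturation: I_D = (k_n/2)(V_GS − V_t)² with V_GS = V_G − I_D·R_S = 5.78 − 0.39·I_D.
Substituting gives 0.0913·I_D² − 2.63·I_D + 7.26 = 0, with roots I_D = 3.09 or 25.7 mA.
The root I_D = 25.7 mA gives V_GS = -4.24 V ≤ V_t, so take I_D = 3.09 mA.
Then V_GS = 4.57 V and V_DS = V_DD − I_D(R_D+R_S) = 13 − 3.09×1.59 = 8.08 V.
Saturation requires V_DS ≥ V_GS − V_t = 2.27 V; 8.08 ≥ 2.27 ✓.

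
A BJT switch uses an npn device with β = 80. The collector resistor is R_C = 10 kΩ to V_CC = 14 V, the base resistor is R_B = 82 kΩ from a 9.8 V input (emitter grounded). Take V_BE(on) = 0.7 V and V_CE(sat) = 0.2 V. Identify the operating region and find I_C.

saturation; I_C ≈ 1.4 mA

Assume active: I_B = (9.8 − 0.7)/82 = 0.111 mA, giving I_C = β·I_B = 8.88 mA.
But then V_CE = 14 − 8.88×10 = -74.8 V < V_CE(sat) = 0.2 V — impossible in the active region.
So the transistor is saturated. With V_CE = 0.2 V, I_C = (V_CC − 0.2)/R_C = 13.8/10 = 1.38 mA.
Check: β·I_B = 8.88 mA > I_C = 1.38 mA, confirming saturation.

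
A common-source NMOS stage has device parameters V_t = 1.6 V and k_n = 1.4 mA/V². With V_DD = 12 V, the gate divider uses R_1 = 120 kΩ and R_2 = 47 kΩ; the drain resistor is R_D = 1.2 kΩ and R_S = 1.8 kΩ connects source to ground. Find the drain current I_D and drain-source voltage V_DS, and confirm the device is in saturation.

V_G = V_DD·R_2/(R_1+R_2) = 12×47/167 = 3.38 V.
Assume saturation: I_D = (k_n/2)(V_GS − V_t)² with V_GS = V_G − I_D·R_S = 3.38 − 1.8·I_D.
Substituting gives 2.27·I_D² − 5.48·I_D + 2.21 = 0, with roots I_D = 0.512 or 1.9 mA.
The root I_D = 1.9 mA gives V_GS = -0.049 V ≤ V_t, so take I_D = 0.512 mA.
Then V_GS = 2.46 V and V_DS = V_DD − I_D(R_D+R_S) = 12 − 0.512×3 = 10.5 V.
Saturation requires V_DS ≥ V_GS − V_t = 0.855 V; 10.5 ≥ 0.855 ✓.

I_D ≈ 0.51 mA, V_DS ≈ 10 V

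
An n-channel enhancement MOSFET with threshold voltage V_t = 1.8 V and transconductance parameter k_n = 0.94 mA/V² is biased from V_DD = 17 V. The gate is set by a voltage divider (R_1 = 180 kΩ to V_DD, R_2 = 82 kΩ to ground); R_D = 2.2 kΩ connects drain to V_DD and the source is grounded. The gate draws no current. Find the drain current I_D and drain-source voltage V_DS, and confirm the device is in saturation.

I_D ≈ 5.8 mA, V_DS ≈ 4.2 V

V_G = V_DD·R_2/(R_1+R_2) = 17×82/262 = 5.32 V. With the source grounded, V_GS = V_G = 5.32 V.
Assume saturation: I_D = (k_n/2)(V_GS − V_t)² = (0.94/2)×(5.32 − 1.8)² = 0.47×3.52² = 5.83 mA.
V_DS = V_DD − I_D·R_D = 17 − 5.83×2.2 = 4.18 V.
Saturation requires V_DS ≥ V_GS − V_t = 3.52 V; 4.18 ≥ 3.52 ✓.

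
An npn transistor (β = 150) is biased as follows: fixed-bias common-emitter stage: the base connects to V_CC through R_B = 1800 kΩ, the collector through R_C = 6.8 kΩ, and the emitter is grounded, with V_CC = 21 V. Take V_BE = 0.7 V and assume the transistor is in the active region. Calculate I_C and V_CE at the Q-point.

Base loop: V_CC = I_B·R_B + V_BE, so I_B = (21 − 0.7)/1800 kΩ = 0.0113 mA.
In the active region I_C = β·I_B = 150 × 0.0113 = 1.69 mA.
Collector loop: V_CE = V_CC − I_C·R_C = 21 − 1.69×6.8 = 9.5 V.
Since V_CE = 9.5 V > V_CE(sat) ≈ 0.2 V, the transistor is in the active region as assumed.

I_C ≈ 1.7 mA, V_CE ≈ 9.5 V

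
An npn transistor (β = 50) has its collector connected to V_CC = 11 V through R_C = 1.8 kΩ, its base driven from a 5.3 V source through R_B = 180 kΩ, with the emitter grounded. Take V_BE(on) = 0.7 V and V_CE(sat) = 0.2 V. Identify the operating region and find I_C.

active; I_C ≈ 1.3 mA

Assume active. Base-emitter loop: I_B = (V_BB − V_BE)/R_B = (5.3 − 0.7)/180 = 0.0256 mA.
I_C = β·I_B = 50×0.0256 = 1.28 mA.
V_CE = V_CC − I_C·R_C = 11 − 1.28×1.8 = 8.7 V > V_CE(sat), so the active-region assumption holds.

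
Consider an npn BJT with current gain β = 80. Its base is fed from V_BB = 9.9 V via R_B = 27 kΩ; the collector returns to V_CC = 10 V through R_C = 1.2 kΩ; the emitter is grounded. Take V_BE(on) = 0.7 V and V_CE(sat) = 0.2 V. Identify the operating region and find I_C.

Assume active: I_B = (9.9 − 0.7)/27 = 0.341 mA, giving I_C = β·I_B = 27.3 mA.
But then V_CE = 10 − 27.3×1.2 = -22.7 V < V_CE(sat) = 0.2 V — impossible in the active region.
So the transistor is saturated. With V_CE = 0.2 V, I_C = (V_CC − 0.2)/R_C = 9.8/1.2 = 8.17 mA.
Check: β·I_B = 27.3 mA > I_C = 8.17 mA, confirming saturation.

saturation; I_C ≈ 8.2 mA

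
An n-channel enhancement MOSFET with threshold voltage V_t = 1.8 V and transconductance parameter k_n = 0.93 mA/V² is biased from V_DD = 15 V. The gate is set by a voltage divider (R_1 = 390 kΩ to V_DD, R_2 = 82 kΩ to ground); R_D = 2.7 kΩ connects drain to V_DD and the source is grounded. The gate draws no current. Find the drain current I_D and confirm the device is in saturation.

V_G = V_DD·R_2/(R_1+R_2) = 15×82/472 = 2.61 V. With the source grounded, V_GS = V_G = 2.61 V.
Assume saturation: I_D = (k_n/2)(V_GS − V_t)² = (0.93/2)×(2.61 − 1.8)² = 0.465×0.806² = 0.302 mA.
V_DS = V_DD − I_D·R_D = 15 − 0.302×2.7 = 14.2 V.
Saturation requires V_DS ≥ V_GS − V_t = 0.806 V; 14.2 ≥ 0.806 ✓.

I_D ≈ 0.3 mA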